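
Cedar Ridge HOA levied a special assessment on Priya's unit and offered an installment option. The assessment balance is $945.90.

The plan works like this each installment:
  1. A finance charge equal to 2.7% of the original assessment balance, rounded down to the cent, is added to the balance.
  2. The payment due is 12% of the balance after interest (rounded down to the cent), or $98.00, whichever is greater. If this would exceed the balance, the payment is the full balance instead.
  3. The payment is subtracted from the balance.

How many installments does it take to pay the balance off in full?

Installment 1: opening $945.90; interest $25.53 → $971.43; payment $116.57; balance $854.86
Installment 2: opening $854.86; interest $25.53 → $880.39; payment $105.64; balance $774.75
Installment 3: opening $774.75; interest $25.53 → $800.28; payment $98.00; balance $702.28
Installment 4: opening $702.28; interest $25.53 → $727.81; payment $98.00; balance $629.81
Installment 5: opening $629.81; interest $25.53 → $655.34; payment $98.00; balance $557.34
Installment 6: opening $557.34; interest $25.53 → $582.87; payment $98.00; balance $484.87
Installment 7: opening $484.87; interest $25.53 → $510.40; payment $98.00; balance $412.40
Installment 8: opening $412.40; interest $25.53 → $437.93; payment $98.00; balance $339.93
Installment 9: opening $339.93; interest $25.53 → $365.46; payment $98.00; balance $267.46
Installment 10: opening $267.46; interest $25.53 → $292.99; payment $98.00; balance $194.99
Installment 11: opening $194.99; interest $25.53 → $220.52; payment $98.00; balance $122.52
Installment 12: opening $122.52; interest $25.53 → $148.05; payment $98.00; balance $50.05
Installment 13: opening $50.05; interest $25.53 → $75.58; payment $75.58; balance $0.00
Balance reaches $0.00 in installment 13.

13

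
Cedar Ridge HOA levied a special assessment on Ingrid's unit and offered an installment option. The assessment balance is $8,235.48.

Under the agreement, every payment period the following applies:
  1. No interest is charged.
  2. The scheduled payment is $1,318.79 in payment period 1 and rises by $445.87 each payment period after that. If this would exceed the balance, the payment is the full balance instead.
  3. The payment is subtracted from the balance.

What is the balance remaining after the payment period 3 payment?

Payment period 1: $8,235.48 − $1,318.79 → $6,916.69
Payment period 2: $6,916.69 − $1,764.66 → $5,152.03
Payment period 3: $5,152.03 − $2,210.53 → $2,941.50

$2,941.50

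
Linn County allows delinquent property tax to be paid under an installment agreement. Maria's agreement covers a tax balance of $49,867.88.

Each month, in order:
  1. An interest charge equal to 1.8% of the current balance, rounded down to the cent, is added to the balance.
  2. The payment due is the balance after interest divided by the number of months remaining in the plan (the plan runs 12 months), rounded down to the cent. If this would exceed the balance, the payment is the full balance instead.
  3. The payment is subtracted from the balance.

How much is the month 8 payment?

$4,793.15

Month 1: opening $49,867.88; interest $897.62 → $50,765.50; payment $4,230.45; balance $46,535.05
Month 2: opening $46,535.05; interest $837.63 → $47,372.68; payment $4,306.60; balance $43,066.08
Month 3: opening $43,066.08; interest $775.18 → $43,841.26; payment $4,384.12; balance $39,457.14
Month 4: opening $39,457.14; interest $710.22 → $40,167.36; payment $4,463.04; balance $35,704.32
Month 5: opening $35,704.32; interest $642.67 → $36,346.99; payment $4,543.37; balance $31,803.62
Month 6: opening $31,803.62; interest $572.46 → $32,376.08; payment $4,625.15; balance $27,750.93
Month 7: opening $27,750.93; interest $499.51 → $28,250.44; payment $4,708.40; balance $23,542.04
Month 8: opening $23,542.04; interest $423.75 → $23,965.79; payment $4,793.15; balance $19,172.64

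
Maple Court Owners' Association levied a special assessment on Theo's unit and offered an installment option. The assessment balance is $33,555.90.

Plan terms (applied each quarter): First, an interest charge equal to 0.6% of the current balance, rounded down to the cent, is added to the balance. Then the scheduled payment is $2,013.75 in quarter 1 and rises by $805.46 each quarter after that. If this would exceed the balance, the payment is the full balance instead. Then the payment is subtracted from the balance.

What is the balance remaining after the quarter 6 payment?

$10,337.96

Quarter 1: opening $33,555.90; interest $201.33 → $33,757.23; payment $2,013.75; balance $31,743.48
Quarter 2: opening $31,743.48; interest $190.46 → $31,933.94; payment $2,819.21; balance $29,114.73
Quarter 3: opening $29,114.73; interest $174.68 → $29,289.41; payment $3,624.67; balance $25,664.74
Quarter 4: opening $25,664.74; interest $153.98 → $25,818.72; payment $4,430.13; balance $21,388.59
Quarter 5: opening $21,388.59; interest $128.33 → $21,516.92; payment $5,235.59; balance $16,281.33
Quarter 6: opening $16,281.33; interest $97.68 → $16,379.01; payment $6,041.05; balance $10,337.96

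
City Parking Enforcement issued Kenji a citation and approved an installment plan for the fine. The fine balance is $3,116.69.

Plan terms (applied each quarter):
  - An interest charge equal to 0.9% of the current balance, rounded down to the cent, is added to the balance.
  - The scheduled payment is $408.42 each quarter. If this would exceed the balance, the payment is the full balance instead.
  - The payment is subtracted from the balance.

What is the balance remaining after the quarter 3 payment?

Quarter 1: opening $3,116.69; interest $28.05 → $3,144.74; payment $408.42; balance $2,736.32
Quarter 2: opening $2,736.32; interest $24.62 → $2,760.94; payment $408.42; balance $2,352.52
Quarter 3: opening $2,352.52; interest $21.17 → $2,373.69; payment $408.42; balance $1,965.27

$1,965.27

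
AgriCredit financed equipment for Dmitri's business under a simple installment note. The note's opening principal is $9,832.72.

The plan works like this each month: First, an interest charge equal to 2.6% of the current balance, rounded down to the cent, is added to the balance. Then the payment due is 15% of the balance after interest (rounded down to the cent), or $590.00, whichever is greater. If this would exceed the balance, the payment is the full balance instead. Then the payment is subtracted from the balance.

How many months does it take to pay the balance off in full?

15

Month 1: opening $9,832.72; interest $255.65 → $10,088.37; payment $1,513.25; balance $8,575.12
Month 2: opening $8,575.12; interest $222.95 → $8,798.07; payment $1,319.71; balance $7,478.36
Month 3: opening $7,478.36; interest $194.43 → $7,672.79; payment $1,150.91; balance $6,521.88
Month 4: opening $6,521.88; interest $169.56 → $6,691.44; payment $1,003.71; balance $5,687.73
Month 5: opening $5,687.73; interest $147.88 → $5,835.61; payment $875.34; balance $4,960.27
Month 6: opening $4,960.27; interest $128.96 → $5,089.23; payment $763.38; balance $4,325.85
Month 7: opening $4,325.85; interest $112.47 → $4,438.32; payment $665.74; balance $3,772.58
Month 8: opening $3,772.58; interest $98.08 → $3,870.66; payment $590.00; balance $3,280.66
Month 9: opening $3,280.66; interest $85.29 → $3,365.95; payment $590.00; balance $2,775.95
Month 10: opening $2,775.95; interest $72.17 → $2,848.12; payment $590.00; balance $2,258.12
Month 11: opening $2,258.12; interest $58.71 → $2,316.83; payment $590.00; balance $1,726.83
Month 12: opening $1,726.83; interest $44.89 → $1,771.72; payment $590.00; balance $1,181.72
Month 13: opening $1,181.72; interest $30.72 → $1,212.44; payment $590.00; balance $622.44
Month 14: opening $622.44; interest $16.18 → $638.62; payment $590.00; balance $48.62
Month 15: opening $48.62; interest $1.26 → $49.88; payment $49.88; balance $0.00
Balance reaches $0.00 in month 15.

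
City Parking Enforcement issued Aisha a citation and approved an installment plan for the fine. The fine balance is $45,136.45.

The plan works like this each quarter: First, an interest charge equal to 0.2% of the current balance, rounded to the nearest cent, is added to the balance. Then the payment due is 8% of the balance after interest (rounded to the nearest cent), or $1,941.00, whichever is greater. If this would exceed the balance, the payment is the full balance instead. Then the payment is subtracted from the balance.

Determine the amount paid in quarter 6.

# | Opening | Interest | Payment | End bal
1 | $45,136.45 | $90.27 | $3,618.14 | $41,608.58
2 | $41,608.58 | $83.22 | $3,335.34 | $38,356.46
3 | $38,356.46 | $76.71 | $3,074.65 | $35,358.52
4 | $35,358.52 | $70.72 | $2,834.34 | $32,594.90
5 | $32,594.90 | $65.19 | $2,612.81 | $30,047.28
6 | $30,047.28 | $60.09 | $2,408.59 | $27,698.78

$2,408.59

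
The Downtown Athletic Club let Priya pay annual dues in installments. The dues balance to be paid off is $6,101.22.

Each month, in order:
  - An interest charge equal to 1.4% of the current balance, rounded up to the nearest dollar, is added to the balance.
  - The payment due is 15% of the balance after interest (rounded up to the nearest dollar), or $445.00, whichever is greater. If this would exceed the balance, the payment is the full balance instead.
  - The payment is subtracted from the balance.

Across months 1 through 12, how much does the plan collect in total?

$6,594.22

# | Opening | Interest | Payment | End bal
1 | $6,101.22 | $86.00 | $929.00 | $5,258.22
2 | $5,258.22 | $74.00 | $800.00 | $4,532.22
3 | $4,532.22 | $64.00 | $690.00 | $3,906.22
4 | $3,906.22 | $55.00 | $595.00 | $3,366.22
5 | $3,366.22 | $48.00 | $513.00 | $2,901.22
6 | $2,901.22 | $41.00 | $445.00 | $2,497.22
7 | $2,497.22 | $35.00 | $445.00 | $2,087.22
8 | $2,087.22 | $30.00 | $445.00 | $1,672.22
9 | $1,672.22 | $24.00 | $445.00 | $1,251.22
10 | $1,251.22 | $18.00 | $445.00 | $824.22
11 | $824.22 | $12.00 | $445.00 | $391.22
12 | $391.22 | $6.00 | $397.22 | $0.00
Total paid: $6,594.22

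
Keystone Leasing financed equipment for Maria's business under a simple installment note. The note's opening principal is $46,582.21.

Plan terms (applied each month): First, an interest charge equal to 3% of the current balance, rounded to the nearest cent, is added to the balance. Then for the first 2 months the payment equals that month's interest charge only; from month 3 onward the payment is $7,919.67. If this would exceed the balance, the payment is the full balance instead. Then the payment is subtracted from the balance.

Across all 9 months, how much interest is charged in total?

Month 1: opening $46,582.21; interest $1,397.47 → $47,979.68; payment $1,397.47; balance $46,582.21
Month 2: opening $46,582.21; interest $1,397.47 → $47,979.68; payment $1,397.47; balance $46,582.21
Month 3: opening $46,582.21; interest $1,397.47 → $47,979.68; payment $7,919.67; balance $40,060.01
Month 4: opening $40,060.01; interest $1,201.80 → $41,261.81; payment $7,919.67; balance $33,342.14
Month 5: opening $33,342.14; interest $1,000.26 → $34,342.40; payment $7,919.67; balance $26,422.73
Month 6: opening $26,422.73; interest $792.68 → $27,215.41; payment $7,919.67; balance $19,295.74
Month 7: opening $19,295.74; interest $578.87 → $19,874.61; payment $7,919.67; balance $11,954.94
Month 8: opening $11,954.94; interest $358.65 → $12,313.59; payment $7,919.67; balance $4,393.92
Month 9: opening $4,393.92; interest $131.82 → $4,525.74; payment $4,525.74; balance $0.00
Total interest: $1,397.47 + $1,397.47 + $1,397.47 + $1,201.80 + $1,000.26 + $792.68 + $578.87 + $358.65 + $131.82 = $8,256.49

$8,256.49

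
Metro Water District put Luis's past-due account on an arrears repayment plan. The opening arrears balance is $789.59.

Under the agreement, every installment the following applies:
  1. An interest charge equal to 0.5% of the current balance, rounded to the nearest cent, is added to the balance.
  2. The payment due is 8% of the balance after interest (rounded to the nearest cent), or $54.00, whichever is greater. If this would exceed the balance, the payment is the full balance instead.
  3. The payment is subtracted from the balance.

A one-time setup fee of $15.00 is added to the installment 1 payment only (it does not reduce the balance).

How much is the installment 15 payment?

$50.50

Installment 1: $789.59 +$3.95 interest = $793.54; pay $63.48 (+ $15.00 fee) → $730.06
Installment 2: $730.06 +$3.65 interest = $733.71; pay $58.70 → $675.01
Installment 3: $675.01 +$3.38 interest = $678.39; pay $54.27 → $624.12
Installment 4: $624.12 +$3.12 interest = $627.24; pay $54.00 → $573.24
Installment 5: $573.24 +$2.87 interest = $576.11; pay $54.00 → $522.11
Installment 6: $522.11 +$2.61 interest = $524.72; pay $54.00 → $470.72
Installment 7: $470.72 +$2.35 interest = $473.07; pay $54.00 → $419.07
Installment 8: $419.07 +$2.10 interest = $421.17; pay $54.00 → $367.17
Installment 9: $367.17 +$1.84 interest = $369.01; pay $54.00 → $315.01
Installment 10: $315.01 +$1.58 interest = $316.59; pay $54.00 → $262.59
Installment 11: $262.59 +$1.31 interest = $263.90; pay $54.00 → $209.90
Installment 12: $209.90 +$1.05 interest = $210.95; pay $54.00 → $156.95
Installment 13: $156.95 +$0.78 interest = $157.73; pay $54.00 → $103.73
Installment 14: $103.73 +$0.52 interest = $104.25; pay $54.00 → $50.25
Installment 15: $50.25 +$0.25 interest = $50.50; pay $50.50 → $0.00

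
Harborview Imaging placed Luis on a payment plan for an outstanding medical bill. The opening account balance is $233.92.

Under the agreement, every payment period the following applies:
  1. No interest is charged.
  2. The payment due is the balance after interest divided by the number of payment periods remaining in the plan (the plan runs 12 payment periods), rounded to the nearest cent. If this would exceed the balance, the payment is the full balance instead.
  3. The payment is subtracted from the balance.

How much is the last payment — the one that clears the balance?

$19.49

Payment period 1: opening $233.92; payment $19.49; balance $214.43
Payment period 2: opening $214.43; payment $19.49; balance $194.94
Payment period 3: opening $194.94; payment $19.49; balance $175.45
Payment period 4: opening $175.45; payment $19.49; balance $155.96
Payment period 5: opening $155.96; payment $19.50; balance $136.46
Payment period 6: opening $136.46; payment $19.49; balance $116.97
Payment period 7: opening $116.97; payment $19.50; balance $97.47
Payment period 8: opening $97.47; payment $19.49; balance $77.98
Payment period 9: opening $77.98; payment $19.50; balance $58.48
Payment period 10: opening $58.48; payment $19.49; balance $38.99
Payment period 11: opening $38.99; payment $19.50; balance $19.49
Payment period 12: opening $19.49; payment $19.49; balance $0.00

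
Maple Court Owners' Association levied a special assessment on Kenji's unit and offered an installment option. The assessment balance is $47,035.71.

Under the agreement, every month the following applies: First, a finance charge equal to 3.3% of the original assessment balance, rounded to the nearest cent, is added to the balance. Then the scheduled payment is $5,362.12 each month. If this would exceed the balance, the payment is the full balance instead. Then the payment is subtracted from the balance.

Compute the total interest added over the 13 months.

Month 1: opening $47,035.71; interest $1,552.18 → $48,587.89; payment $5,362.12; balance $43,225.77
Month 2: opening $43,225.77; interest $1,552.18 → $44,777.95; payment $5,362.12; balance $39,415.83
Month 3: opening $39,415.83; interest $1,552.18 → $40,968.01; payment $5,362.12; balance $35,605.89
Month 4: opening $35,605.89; interest $1,552.18 → $37,158.07; payment $5,362.12; balance $31,795.95
Month 5: opening $31,795.95; interest $1,552.18 → $33,348.13; payment $5,362.12; balance $27,986.01
Month 6: opening $27,986.01; interest $1,552.18 → $29,538.19; payment $5,362.12; balance $24,176.07
Month 7: opening $24,176.07; interest $1,552.18 → $25,728.25; payment $5,362.12; balance $20,366.13
Month 8: opening $20,366.13; interest $1,552.18 → $21,918.31; payment $5,362.12; balance $16,556.19
Month 9: opening $16,556.19; interest $1,552.18 → $18,108.37; payment $5,362.12; balance $12,746.25
Month 10: opening $12,746.25; interest $1,552.18 → $14,298.43; payment $5,362.12; balance $8,936.31
Month 11: opening $8,936.31; interest $1,552.18 → $10,488.49; payment $5,362.12; balance $5,126.37
Month 12: opening $5,126.37; interest $1,552.18 → $6,678.55; payment $5,362.12; balance $1,316.43
Month 13: opening $1,316.43; interest $1,552.18 → $2,868.61; payment $2,868.61; balance $0.00
Total interest: $1,552.18 + $1,552.18 + $1,552.18 + $1,552.18 + $1,552.18 + $1,552.18 + $1,552.18 + $1,552.18 + $1,552.18 + $1,552.18 + $1,552.18 + $1,552.18 + $1,552.18 = $20,178.34

$20,178.34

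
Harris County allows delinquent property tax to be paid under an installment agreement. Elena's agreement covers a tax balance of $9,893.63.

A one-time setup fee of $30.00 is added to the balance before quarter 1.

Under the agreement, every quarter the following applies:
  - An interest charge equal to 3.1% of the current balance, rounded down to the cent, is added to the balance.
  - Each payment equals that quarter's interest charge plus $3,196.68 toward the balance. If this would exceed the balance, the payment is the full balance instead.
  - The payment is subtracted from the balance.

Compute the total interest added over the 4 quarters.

Quarter 1: $9,923.63 +$307.63 interest = $10,231.26; pay $3,504.31 → $6,726.95
Quarter 2: $6,726.95 +$208.53 interest = $6,935.48; pay $3,405.21 → $3,530.27
Quarter 3: $3,530.27 +$109.43 interest = $3,639.70; pay $3,306.11 → $333.59
Quarter 4: $333.59 +$10.34 interest = $343.93; pay $343.93 → $0.00
Total interest: $307.63 + $208.53 + $109.43 + $10.34 = $635.93

$635.93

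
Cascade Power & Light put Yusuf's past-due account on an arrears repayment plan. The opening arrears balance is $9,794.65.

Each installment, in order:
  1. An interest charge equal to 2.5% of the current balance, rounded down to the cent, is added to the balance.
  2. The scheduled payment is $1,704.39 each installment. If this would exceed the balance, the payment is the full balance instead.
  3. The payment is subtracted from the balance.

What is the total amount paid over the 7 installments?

$10,709.68

Installment 1: $9,794.65 +$244.86 interest = $10,039.51; pay $1,704.39 → $8,335.12
Installment 2: $8,335.12 +$208.37 interest = $8,543.49; pay $1,704.39 → $6,839.10
Installment 3: $6,839.10 +$170.97 interest = $7,010.07; pay $1,704.39 → $5,305.68
Installment 4: $5,305.68 +$132.64 interest = $5,438.32; pay $1,704.39 → $3,733.93
Installment 5: $3,733.93 +$93.34 interest = $3,827.27; pay $1,704.39 → $2,122.88
Installment 6: $2,122.88 +$53.07 interest = $2,175.95; pay $1,704.39 → $471.56
Installment 7: $471.56 +$11.78 interest = $483.34; pay $483.34 → $0.00
Total paid: $10,709.68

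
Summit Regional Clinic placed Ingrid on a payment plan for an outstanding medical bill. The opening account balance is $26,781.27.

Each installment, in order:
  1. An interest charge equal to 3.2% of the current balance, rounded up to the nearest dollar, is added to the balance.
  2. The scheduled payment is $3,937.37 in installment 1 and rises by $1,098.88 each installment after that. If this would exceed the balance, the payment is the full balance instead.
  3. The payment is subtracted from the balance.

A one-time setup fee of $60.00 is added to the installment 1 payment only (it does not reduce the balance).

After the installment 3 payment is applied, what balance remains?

Installment 1: $26,781.27 +$858.00 interest = $27,639.27; pay $3,937.37 (+ $60.00 fee) → $23,701.90
Installment 2: $23,701.90 +$759.00 interest = $24,460.90; pay $5,036.25 → $19,424.65
Installment 3: $19,424.65 +$622.00 interest = $20,046.65; pay $6,135.13 → $13,911.52

$13,911.52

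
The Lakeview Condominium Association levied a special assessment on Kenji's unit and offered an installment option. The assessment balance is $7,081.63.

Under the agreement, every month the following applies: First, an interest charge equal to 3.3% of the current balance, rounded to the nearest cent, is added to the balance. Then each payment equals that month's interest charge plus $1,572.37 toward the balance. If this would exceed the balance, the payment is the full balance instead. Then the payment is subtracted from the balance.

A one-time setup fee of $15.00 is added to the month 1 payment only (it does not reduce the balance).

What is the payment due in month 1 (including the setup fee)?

$1,821.06

Month 1: $7,081.63 +$233.69 interest = $7,315.32; pay $1,806.06 (+ $15.00 fee) → $5,509.26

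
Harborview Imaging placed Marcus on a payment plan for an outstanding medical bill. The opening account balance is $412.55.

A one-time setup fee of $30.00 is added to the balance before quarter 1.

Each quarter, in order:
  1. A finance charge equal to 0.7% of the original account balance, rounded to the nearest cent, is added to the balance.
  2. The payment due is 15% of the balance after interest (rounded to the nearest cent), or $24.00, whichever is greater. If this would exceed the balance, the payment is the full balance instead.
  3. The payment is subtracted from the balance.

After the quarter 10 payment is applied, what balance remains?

# | Opening | Interest | Payment | End bal
1 | $442.55 | $2.89 | $66.82 | $378.62
2 | $378.62 | $2.89 | $57.23 | $324.28
3 | $324.28 | $2.89 | $49.08 | $278.09
4 | $278.09 | $2.89 | $42.15 | $238.83
5 | $238.83 | $2.89 | $36.26 | $205.46
6 | $205.46 | $2.89 | $31.25 | $177.10
7 | $177.10 | $2.89 | $27.00 | $152.99
8 | $152.99 | $2.89 | $24.00 | $131.88
9 | $131.88 | $2.89 | $24.00 | $110.77
10 | $110.77 | $2.89 | $24.00 | $89.66

$89.66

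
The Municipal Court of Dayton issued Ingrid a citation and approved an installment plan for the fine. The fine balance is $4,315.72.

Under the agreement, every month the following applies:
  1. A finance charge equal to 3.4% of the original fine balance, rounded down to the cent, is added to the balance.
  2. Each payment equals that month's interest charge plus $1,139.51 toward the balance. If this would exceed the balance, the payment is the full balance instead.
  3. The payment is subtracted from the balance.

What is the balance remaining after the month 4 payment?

# | Opening | Interest | Payment | End bal
1 | $4,315.72 | $146.73 | $1,286.24 | $3,176.21
2 | $3,176.21 | $146.73 | $1,286.24 | $2,036.70
3 | $2,036.70 | $146.73 | $1,286.24 | $897.19
4 | $897.19 | $146.73 | $1,043.92 | $0.00

$0.00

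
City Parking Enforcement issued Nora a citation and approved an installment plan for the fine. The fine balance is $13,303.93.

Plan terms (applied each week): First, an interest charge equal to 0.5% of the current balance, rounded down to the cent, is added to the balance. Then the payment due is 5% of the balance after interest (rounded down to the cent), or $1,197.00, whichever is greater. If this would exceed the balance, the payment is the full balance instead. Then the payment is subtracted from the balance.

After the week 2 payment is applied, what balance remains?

$11,037.30

Week 1: $13,303.93 +$66.51 interest = $13,370.44; pay $1,197.00 → $12,173.44
Week 2: $12,173.44 +$60.86 interest = $12,234.30; pay $1,197.00 → $11,037.30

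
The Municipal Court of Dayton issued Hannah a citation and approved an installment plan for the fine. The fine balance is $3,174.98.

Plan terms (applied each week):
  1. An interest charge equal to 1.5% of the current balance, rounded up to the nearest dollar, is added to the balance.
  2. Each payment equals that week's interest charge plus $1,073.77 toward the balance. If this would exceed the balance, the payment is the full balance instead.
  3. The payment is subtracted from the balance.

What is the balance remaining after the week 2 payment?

Week 1: $3,174.98 +$48.00 interest = $3,222.98; pay $1,121.77 → $2,101.21
Week 2: $2,101.21 +$32.00 interest = $2,133.21; pay $1,105.77 → $1,027.44

$1,027.44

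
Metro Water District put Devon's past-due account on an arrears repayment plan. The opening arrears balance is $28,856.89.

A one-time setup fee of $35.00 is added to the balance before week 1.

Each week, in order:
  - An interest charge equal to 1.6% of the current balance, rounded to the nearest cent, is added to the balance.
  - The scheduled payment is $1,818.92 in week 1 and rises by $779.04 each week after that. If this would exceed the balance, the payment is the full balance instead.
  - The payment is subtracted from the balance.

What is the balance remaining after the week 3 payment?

Week 1: $28,891.89 +$462.27 interest = $29,354.16; pay $1,818.92 → $27,535.24
Week 2: $27,535.24 +$440.56 interest = $27,975.80; pay $2,597.96 → $25,377.84
Week 3: $25,377.84 +$406.05 interest = $25,783.89; pay $3,377.00 → $22,406.89

$22,406.89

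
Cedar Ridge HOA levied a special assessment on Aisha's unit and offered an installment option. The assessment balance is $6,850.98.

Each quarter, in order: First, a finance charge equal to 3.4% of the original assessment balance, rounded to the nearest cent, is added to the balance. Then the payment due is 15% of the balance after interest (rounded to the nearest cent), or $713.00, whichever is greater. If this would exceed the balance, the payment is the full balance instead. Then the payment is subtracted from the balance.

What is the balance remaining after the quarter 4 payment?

Quarter 1: $6,850.98 +$232.93 interest = $7,083.91; pay $1,062.59 → $6,021.32
Quarter 2: $6,021.32 +$232.93 interest = $6,254.25; pay $938.14 → $5,316.11
Quarter 3: $5,316.11 +$232.93 interest = $5,549.04; pay $832.36 → $4,716.68
Quarter 4: $4,716.68 +$232.93 interest = $4,949.61; pay $742.44 → $4,207.17

$4,207.17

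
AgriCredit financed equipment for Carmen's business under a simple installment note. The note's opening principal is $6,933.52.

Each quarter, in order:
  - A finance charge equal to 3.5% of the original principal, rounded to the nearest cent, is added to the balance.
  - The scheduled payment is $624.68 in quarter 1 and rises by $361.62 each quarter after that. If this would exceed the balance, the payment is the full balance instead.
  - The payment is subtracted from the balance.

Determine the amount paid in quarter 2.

Quarter 1: opening $6,933.52; interest $242.67 → $7,176.19; payment $624.68; balance $6,551.51
Quarter 2: opening $6,551.51; interest $242.67 → $6,794.18; payment $986.30; balance $5,807.88

$986.30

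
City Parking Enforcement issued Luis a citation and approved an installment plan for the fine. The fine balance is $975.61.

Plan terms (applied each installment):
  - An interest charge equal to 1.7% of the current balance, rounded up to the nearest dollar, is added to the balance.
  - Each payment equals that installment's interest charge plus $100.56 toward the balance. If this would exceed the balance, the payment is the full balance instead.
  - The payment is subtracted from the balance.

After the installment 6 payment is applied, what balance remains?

Installment 1: $975.61 +$17.00 interest = $992.61; pay $117.56 → $875.05
Installment 2: $875.05 +$15.00 interest = $890.05; pay $115.56 → $774.49
Installment 3: $774.49 +$14.00 interest = $788.49; pay $114.56 → $673.93
Installment 4: $673.93 +$12.00 interest = $685.93; pay $112.56 → $573.37
Installment 5: $573.37 +$10.00 interest = $583.37; pay $110.56 → $472.81
Installment 6: $472.81 +$9.00 interest = $481.81; pay $109.56 → $372.25

$372.25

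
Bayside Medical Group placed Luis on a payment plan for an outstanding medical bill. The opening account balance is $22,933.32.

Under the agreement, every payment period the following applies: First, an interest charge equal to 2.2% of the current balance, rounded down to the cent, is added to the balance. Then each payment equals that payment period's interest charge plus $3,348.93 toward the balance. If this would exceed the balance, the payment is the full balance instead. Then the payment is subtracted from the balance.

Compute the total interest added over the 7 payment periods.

Payment period 1: opening $22,933.32; interest $504.53 → $23,437.85; payment $3,853.46; balance $19,584.39
Payment period 2: opening $19,584.39; interest $430.85 → $20,015.24; payment $3,779.78; balance $16,235.46
Payment period 3: opening $16,235.46; interest $357.18 → $16,592.64; payment $3,706.11; balance $12,886.53
Payment period 4: opening $12,886.53; interest $283.50 → $13,170.03; payment $3,632.43; balance $9,537.60
Payment period 5: opening $9,537.60; interest $209.82 → $9,747.42; payment $3,558.75; balance $6,188.67
Payment period 6: opening $6,188.67; interest $136.15 → $6,324.82; payment $3,485.08; balance $2,839.74
Payment period 7: opening $2,839.74; interest $62.47 → $2,902.21; payment $2,902.21; balance $0.00
Total interest: $504.53 + $430.85 + $357.18 + $283.50 + $209.82 + $136.15 + $62.47 = $1,984.50

$1,984.50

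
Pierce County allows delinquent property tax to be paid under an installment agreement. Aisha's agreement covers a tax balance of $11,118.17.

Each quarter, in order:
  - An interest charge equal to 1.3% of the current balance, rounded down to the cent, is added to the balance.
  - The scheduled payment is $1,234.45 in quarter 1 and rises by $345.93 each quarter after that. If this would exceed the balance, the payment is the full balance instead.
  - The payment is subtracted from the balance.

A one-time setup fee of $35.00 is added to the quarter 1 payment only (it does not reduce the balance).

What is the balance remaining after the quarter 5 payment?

$2,020.46

# | Opening | Interest | Payment | Fee | End bal
1 | $11,118.17 | $144.53 | $1,234.45 | $35.00 | $10,028.25
2 | $10,028.25 | $130.36 | $1,580.38 | — | $8,578.23
3 | $8,578.23 | $111.51 | $1,926.31 | — | $6,763.43
4 | $6,763.43 | $87.92 | $2,272.24 | — | $4,579.11
5 | $4,579.11 | $59.52 | $2,618.17 | — | $2,020.46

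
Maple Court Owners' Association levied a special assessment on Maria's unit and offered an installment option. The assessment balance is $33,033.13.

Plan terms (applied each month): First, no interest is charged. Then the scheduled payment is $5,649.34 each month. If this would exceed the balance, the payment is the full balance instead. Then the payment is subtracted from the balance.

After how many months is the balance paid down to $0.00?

Month 1: opening $33,033.13; payment $5,649.34; balance $27,383.79
Month 2: opening $27,383.79; payment $5,649.34; balance $21,734.45
Month 3: opening $21,734.45; payment $5,649.34; balance $16,085.11
Month 4: opening $16,085.11; payment $5,649.34; balance $10,435.77
Month 5: opening $10,435.77; payment $5,649.34; balance $4,786.43
Month 6: opening $4,786.43; payment $4,786.43; balance $0.00
Balance reaches $0.00 in month 6.

6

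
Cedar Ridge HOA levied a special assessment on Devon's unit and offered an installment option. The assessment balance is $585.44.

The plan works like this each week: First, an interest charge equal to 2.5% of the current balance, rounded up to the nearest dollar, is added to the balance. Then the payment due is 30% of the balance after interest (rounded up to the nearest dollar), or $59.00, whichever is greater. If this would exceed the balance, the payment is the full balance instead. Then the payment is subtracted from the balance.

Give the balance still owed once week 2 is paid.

Week 1: $585.44 +$15.00 interest = $600.44; pay $181.00 → $419.44
Week 2: $419.44 +$11.00 interest = $430.44; pay $130.00 → $300.44

$300.44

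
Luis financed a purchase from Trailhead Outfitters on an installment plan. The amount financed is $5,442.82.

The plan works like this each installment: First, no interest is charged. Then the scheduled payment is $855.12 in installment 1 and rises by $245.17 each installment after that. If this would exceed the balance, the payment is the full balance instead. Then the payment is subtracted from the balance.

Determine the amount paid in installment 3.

Installment 1: opening $5,442.82; payment $855.12; balance $4,587.70
Installment 2: opening $4,587.70; payment $1,100.29; balance $3,487.41
Installment 3: opening $3,487.41; payment $1,345.46; balance $2,141.95

$1,345.46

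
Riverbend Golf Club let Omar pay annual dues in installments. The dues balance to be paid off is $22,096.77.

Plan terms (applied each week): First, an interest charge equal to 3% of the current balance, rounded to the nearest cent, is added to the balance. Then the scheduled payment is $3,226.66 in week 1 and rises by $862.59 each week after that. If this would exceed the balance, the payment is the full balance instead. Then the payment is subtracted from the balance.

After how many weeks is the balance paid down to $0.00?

# | Opening | Interest | Payment | End bal
1 | $22,096.77 | $662.90 | $3,226.66 | $19,533.01
2 | $19,533.01 | $585.99 | $4,089.25 | $16,029.75
3 | $16,029.75 | $480.89 | $4,951.84 | $11,558.80
4 | $11,558.80 | $346.76 | $5,814.43 | $6,091.13
5 | $6,091.13 | $182.73 | $6,273.86 | $0.00
Balance reaches $0.00 in week 5.

5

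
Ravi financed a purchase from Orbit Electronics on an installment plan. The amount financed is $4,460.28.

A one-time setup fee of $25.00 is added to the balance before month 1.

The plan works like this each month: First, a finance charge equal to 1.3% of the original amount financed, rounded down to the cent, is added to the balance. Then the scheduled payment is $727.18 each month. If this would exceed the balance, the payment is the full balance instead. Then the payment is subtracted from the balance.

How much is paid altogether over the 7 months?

Month 1: opening $4,485.28; interest $57.98 → $4,543.26; payment $727.18; balance $3,816.08
Month 2: opening $3,816.08; interest $57.98 → $3,874.06; payment $727.18; balance $3,146.88
Month 3: opening $3,146.88; interest $57.98 → $3,204.86; payment $727.18; balance $2,477.68
Month 4: opening $2,477.68; interest $57.98 → $2,535.66; payment $727.18; balance $1,808.48
Month 5: opening $1,808.48; interest $57.98 → $1,866.46; payment $727.18; balance $1,139.28
Month 6: opening $1,139.28; interest $57.98 → $1,197.26; payment $727.18; balance $470.08
Month 7: opening $470.08; interest $57.98 → $528.06; payment $528.06; balance $0.00
Total paid: $4,891.14

$4,891.14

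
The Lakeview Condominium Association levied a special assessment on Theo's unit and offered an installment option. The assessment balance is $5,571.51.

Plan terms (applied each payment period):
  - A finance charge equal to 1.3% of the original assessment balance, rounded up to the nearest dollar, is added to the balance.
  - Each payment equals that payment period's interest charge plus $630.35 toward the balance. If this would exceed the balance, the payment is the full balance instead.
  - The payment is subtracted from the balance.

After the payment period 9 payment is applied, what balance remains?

# | Opening | Interest | Payment | End bal
1 | $5,571.51 | $73.00 | $703.35 | $4,941.16
2 | $4,941.16 | $73.00 | $703.35 | $4,310.81
3 | $4,310.81 | $73.00 | $703.35 | $3,680.46
4 | $3,680.46 | $73.00 | $703.35 | $3,050.11
5 | $3,050.11 | $73.00 | $703.35 | $2,419.76
6 | $2,419.76 | $73.00 | $703.35 | $1,789.41
7 | $1,789.41 | $73.00 | $703.35 | $1,159.06
8 | $1,159.06 | $73.00 | $703.35 | $528.71
9 | $528.71 | $73.00 | $601.71 | $0.00

$0.00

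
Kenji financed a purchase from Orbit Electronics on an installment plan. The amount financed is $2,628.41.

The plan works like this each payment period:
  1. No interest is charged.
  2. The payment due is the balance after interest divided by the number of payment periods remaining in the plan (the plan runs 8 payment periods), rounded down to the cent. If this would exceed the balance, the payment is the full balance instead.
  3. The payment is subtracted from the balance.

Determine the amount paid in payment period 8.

Payment period 1: $2,628.41 − $328.55 → $2,299.86
Payment period 2: $2,299.86 − $328.55 → $1,971.31
Payment period 3: $1,971.31 − $328.55 → $1,642.76
Payment period 4: $1,642.76 − $328.55 → $1,314.21
Payment period 5: $1,314.21 − $328.55 → $985.66
Payment period 6: $985.66 − $328.55 → $657.11
Payment period 7: $657.11 − $328.55 → $328.56
Payment period 8: $328.56 − $328.56 → $0.00

$328.56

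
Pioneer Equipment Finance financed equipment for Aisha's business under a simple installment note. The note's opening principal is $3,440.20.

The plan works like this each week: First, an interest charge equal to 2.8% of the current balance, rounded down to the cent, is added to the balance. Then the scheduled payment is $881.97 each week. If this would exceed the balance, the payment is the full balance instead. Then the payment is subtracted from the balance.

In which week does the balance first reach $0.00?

Week 1: $3,440.20 +$96.32 interest = $3,536.52; pay $881.97 → $2,654.55
Week 2: $2,654.55 +$74.32 interest = $2,728.87; pay $881.97 → $1,846.90
Week 3: $1,846.90 +$51.71 interest = $1,898.61; pay $881.97 → $1,016.64
Week 4: $1,016.64 +$28.46 interest = $1,045.10; pay $881.97 → $163.13
Week 5: $163.13 +$4.56 interest = $167.69; pay $167.69 → $0.00
Balance reaches $0.00 in week 5.

5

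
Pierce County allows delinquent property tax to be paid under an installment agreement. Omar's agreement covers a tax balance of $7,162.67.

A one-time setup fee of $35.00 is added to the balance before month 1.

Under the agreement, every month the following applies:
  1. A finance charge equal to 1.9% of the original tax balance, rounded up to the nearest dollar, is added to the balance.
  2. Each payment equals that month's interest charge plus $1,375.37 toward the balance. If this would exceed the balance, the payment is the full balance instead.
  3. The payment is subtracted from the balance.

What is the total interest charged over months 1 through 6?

$822.00

# | Opening | Interest | Payment | End bal
1 | $7,197.67 | $137.00 | $1,512.37 | $5,822.30
2 | $5,822.30 | $137.00 | $1,512.37 | $4,446.93
3 | $4,446.93 | $137.00 | $1,512.37 | $3,071.56
4 | $3,071.56 | $137.00 | $1,512.37 | $1,696.19
5 | $1,696.19 | $137.00 | $1,512.37 | $320.82
6 | $320.82 | $137.00 | $457.82 | $0.00
Total interest: $137.00 + $137.00 + $137.00 + $137.00 + $137.00 + $137.00 = $822.00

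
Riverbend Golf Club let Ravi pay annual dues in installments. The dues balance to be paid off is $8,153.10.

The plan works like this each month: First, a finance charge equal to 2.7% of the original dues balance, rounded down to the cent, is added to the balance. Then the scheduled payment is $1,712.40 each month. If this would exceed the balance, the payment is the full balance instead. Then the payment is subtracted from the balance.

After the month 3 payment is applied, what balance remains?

# | Opening | Interest | Payment | End bal
1 | $8,153.10 | $220.13 | $1,712.40 | $6,660.83
2 | $6,660.83 | $220.13 | $1,712.40 | $5,168.56
3 | $5,168.56 | $220.13 | $1,712.40 | $3,676.29

$3,676.29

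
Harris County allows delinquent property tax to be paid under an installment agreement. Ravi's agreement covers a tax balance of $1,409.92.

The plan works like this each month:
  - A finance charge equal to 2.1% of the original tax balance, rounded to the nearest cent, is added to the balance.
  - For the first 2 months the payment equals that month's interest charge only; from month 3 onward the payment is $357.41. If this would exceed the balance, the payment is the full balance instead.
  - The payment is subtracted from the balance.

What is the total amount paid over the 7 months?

$1,617.19

Month 1: opening $1,409.92; interest $29.61 → $1,439.53; payment $29.61; balance $1,409.92
Month 2: opening $1,409.92; interest $29.61 → $1,439.53; payment $29.61; balance $1,409.92
Month 3: opening $1,409.92; interest $29.61 → $1,439.53; payment $357.41; balance $1,082.12
Month 4: opening $1,082.12; interest $29.61 → $1,111.73; payment $357.41; balance $754.32
Month 5: opening $754.32; interest $29.61 → $783.93; payment $357.41; balance $426.52
Month 6: opening $426.52; interest $29.61 → $456.13; payment $357.41; balance $98.72
Month 7: opening $98.72; interest $29.61 → $128.33; payment $128.33; balance $0.00
Total paid: $1,617.19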